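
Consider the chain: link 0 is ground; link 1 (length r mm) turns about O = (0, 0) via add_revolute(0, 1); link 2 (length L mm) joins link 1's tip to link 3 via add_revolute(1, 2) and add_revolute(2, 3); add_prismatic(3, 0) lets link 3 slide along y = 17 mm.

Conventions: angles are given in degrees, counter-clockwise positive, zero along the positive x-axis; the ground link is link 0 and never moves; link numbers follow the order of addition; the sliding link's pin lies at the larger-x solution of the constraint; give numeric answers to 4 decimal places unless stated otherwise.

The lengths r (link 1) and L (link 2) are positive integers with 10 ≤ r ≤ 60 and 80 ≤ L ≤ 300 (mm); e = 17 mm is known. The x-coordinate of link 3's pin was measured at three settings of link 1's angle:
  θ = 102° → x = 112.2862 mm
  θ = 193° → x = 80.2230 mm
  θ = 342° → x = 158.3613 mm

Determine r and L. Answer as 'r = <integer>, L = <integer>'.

constraint per measurement: (x − r cos θ)² + (r sin θ − e)² = L²
subtracting the θ₁ and θ₂ equations cancels the r² and L² terms:
r = (x₁² − x₂²) / (2[(x₁cos θ₁ + e sin θ₁) − (x₂cos θ₂ + e sin θ₂)]) = 41.0000 → r = 41
L² = (x₁ − r cos θ₁)² + (r sin θ₁ − e)² = 15128.9933 → L = 123.0000 → L = 123
check at θ₃=342°: x = 158.3613 (printed 158.3613) ✓

r = 41, L = 123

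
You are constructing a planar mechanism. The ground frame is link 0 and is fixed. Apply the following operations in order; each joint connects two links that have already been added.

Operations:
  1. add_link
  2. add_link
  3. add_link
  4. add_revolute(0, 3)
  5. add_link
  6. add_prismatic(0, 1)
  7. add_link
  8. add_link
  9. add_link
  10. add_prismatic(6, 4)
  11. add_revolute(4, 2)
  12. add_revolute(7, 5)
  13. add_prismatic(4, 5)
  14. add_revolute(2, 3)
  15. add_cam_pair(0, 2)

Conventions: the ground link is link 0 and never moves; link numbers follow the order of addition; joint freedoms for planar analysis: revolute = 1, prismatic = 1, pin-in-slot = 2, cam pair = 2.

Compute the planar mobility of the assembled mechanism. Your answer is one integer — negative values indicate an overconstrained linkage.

link 0 = ground. State L|J1|J2 = 1|0|0
+link1  2|0|0
+link2  3|0|0
+link3  4|0|0
R(0,3) f=1→J1  4|1|0
+link4  5|1|0
P(0,1) f=1→J1  5|2|0
+link5  6|2|0
+link6  7|2|0
+link7  8|2|0
P(6,4) f=1→J1  8|3|0
R(4,2) f=1→J1  8|4|0
R(7,5) f=1→J1  8|5|0
P(4,5) f=1→J1  8|6|0
R(2,3) f=1→J1  8|7|0
C(0,2) f=2→J2  8|7|1
M = 3(8−1)−2·7−1 = 21−14−1 = 6

M = 6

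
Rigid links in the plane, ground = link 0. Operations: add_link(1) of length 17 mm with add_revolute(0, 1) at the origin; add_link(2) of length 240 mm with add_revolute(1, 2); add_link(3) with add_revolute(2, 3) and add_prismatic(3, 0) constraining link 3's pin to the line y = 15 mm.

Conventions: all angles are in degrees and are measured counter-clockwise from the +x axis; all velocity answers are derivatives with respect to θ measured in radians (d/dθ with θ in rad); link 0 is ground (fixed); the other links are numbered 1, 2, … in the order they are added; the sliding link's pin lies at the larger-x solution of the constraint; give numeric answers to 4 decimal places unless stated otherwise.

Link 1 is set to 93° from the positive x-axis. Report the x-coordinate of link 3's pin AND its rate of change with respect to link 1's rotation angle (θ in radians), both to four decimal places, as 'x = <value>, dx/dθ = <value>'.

geometry: r = 17 mm, L = 240 mm, e = 15 mm
crank pin P = (r cos θ, r sin θ) = (-0.889711, 16.976702)
h = r sin θ − e = 16.976702 − 15 = 1.976702
x = r cos θ + √(L² − h²) = -0.889711 + 239.991860 = 239.102148
dx/dθ = −r sin θ − h·r cos θ/√(L² − h²) (θ in radians; h = 1.976702) = -16.969374

x = 239.1021, dx/dθ = -16.9694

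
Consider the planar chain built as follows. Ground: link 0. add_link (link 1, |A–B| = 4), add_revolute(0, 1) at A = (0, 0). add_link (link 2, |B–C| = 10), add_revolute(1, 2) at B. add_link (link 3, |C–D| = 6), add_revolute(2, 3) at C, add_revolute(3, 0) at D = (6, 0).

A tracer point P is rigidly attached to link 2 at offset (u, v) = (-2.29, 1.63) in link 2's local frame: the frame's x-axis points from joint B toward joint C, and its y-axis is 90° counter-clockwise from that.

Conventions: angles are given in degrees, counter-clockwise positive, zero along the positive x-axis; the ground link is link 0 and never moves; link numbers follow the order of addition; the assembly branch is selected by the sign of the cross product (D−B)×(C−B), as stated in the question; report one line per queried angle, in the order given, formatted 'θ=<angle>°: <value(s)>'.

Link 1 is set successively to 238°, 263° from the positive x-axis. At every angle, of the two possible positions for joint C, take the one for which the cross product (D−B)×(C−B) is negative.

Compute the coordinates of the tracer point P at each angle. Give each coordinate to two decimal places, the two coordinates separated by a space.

A=(0,0), D=(6.00,0)
θ=238°: B = A + 4.00·(cos238°, sin238°) = (-2.1197, -3.3922)
θ=238°: |BD| = 8.7998
θ=238°: circle(B,10.00) ∩ circle(D,6.00): a=8.0363, h=5.9512
θ=238°:   candidates: C₊=(3.0015,5.1970) cross=52.370; C₋=(7.5897,-5.7856) cross=-52.370
θ=238°:   branch - wants cross < 0 → take C=(7.5897,-5.7856) (cross=-52.370)
θ=238°: ex = (C−B)/|BC| = (0.9709,-0.2393); ey = (0.2393,0.9709)
θ=238°: P = B + -2.29·ex + 1.63·ey = (-3.9530,-1.2615)
θ=263°: B = A + 4.00·(cos263°, sin263°) = (-0.4875, -3.9702)
θ=263°: |BD| = 7.6059
θ=263°: circle(B,10.00) ∩ circle(D,6.00): a=8.0102, h=5.9864
θ=263°:   candidates: C₊=(3.2201,5.3171) cross=45.532; C₋=(9.4697,-4.8950) cross=-45.532
θ=263°:   branch - wants cross < 0 → take C=(9.4697,-4.8950) (cross=-45.532)
θ=263°: ex = (C−B)/|BC| = (0.9957,-0.0925); ey = (0.0925,0.9957)
θ=263°: P = B + -2.29·ex + 1.63·ey = (-2.6169,-2.1354)

θ=238°: -3.95 -1.26
θ=263°: -2.62 -2.14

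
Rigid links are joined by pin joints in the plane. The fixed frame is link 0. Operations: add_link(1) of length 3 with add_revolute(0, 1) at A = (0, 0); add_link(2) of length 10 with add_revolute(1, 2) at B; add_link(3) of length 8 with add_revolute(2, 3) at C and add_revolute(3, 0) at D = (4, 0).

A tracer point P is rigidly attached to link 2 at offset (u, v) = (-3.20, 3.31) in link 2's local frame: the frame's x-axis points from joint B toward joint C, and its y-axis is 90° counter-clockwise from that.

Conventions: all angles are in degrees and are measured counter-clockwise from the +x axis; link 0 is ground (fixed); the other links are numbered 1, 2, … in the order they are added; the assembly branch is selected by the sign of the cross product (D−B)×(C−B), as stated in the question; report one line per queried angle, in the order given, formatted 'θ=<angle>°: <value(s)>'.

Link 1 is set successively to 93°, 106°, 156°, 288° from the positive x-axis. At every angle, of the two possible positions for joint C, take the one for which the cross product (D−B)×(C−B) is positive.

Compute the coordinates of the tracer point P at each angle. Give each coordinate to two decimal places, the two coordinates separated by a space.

A=(0,0), D=(4.00,0)
θ=93°: B = A + 3.00·(cos93°, sin93°) = (-0.1570, 2.9959)
θ=93°: |BD| = 5.1241
θ=93°: circle(B,10.00) ∩ circle(D,8.00): a=6.0749, h=7.9433
θ=93°:   candidates: C₊=(9.4156,5.8883) cross=40.702; C₋=(0.1271,-7.0001) cross=-40.702
θ=93°:   branch + wants cross > 0 → take C=(9.4156,5.8883) (cross=40.702)
θ=93°: ex = (C−B)/|BC| = (0.9573,0.2892); ey = (-0.2892,0.9573)
θ=93°: P = B + -3.20·ex + 3.31·ey = (-4.1776,5.2389)
θ=106°: B = A + 3.00·(cos106°, sin106°) = (-0.8269, 2.8838)
θ=106°: |BD| = 5.6227
θ=106°: circle(B,10.00) ∩ circle(D,8.00): a=6.0127, h=7.9905
θ=106°:   candidates: C₊=(8.4329,6.6596) cross=44.929; C₋=(0.2366,-7.0595) cross=-44.929
θ=106°:   branch + wants cross > 0 → take C=(8.4329,6.6596) (cross=44.929)
θ=106°: ex = (C−B)/|BC| = (0.9260,0.3776); ey = (-0.3776,0.9260)
θ=106°: P = B + -3.20·ex + 3.31·ey = (-5.0398,4.7405)
θ=156°: B = A + 3.00·(cos156°, sin156°) = (-2.7406, 1.2202)
θ=156°: |BD| = 6.8502
θ=156°: circle(B,10.00) ∩ circle(D,8.00): a=6.0528, h=7.9602
θ=156°:   candidates: C₊=(4.6332,7.9749) cross=54.529; C₋=(1.7974,-7.6908) cross=-54.529
θ=156°:   branch + wants cross > 0 → take C=(4.6332,7.9749) (cross=54.529)
θ=156°: ex = (C−B)/|BC| = (0.7374,0.6755); ey = (-0.6755,0.7374)
θ=156°: P = B + -3.20·ex + 3.31·ey = (-7.3361,1.4995)
θ=288°: B = A + 3.00·(cos288°, sin288°) = (0.9271, -2.8532)
θ=288°: |BD| = 4.1933
θ=288°: circle(B,10.00) ∩ circle(D,8.00): a=6.3892, h=7.6927
θ=288°:   candidates: C₊=(0.3750,7.1316) cross=32.258; C₋=(10.8435,-4.1433) cross=-32.258
θ=288°:   branch + wants cross > 0 → take C=(0.3750,7.1316) (cross=32.258)
θ=288°: ex = (C−B)/|BC| = (-0.0552,0.9985); ey = (-0.9985,-0.0552)
θ=288°: P = B + -3.20·ex + 3.31·ey = (-2.2012,-6.2310)

θ=93°: -4.18 5.24
θ=106°: -5.04 4.74
θ=156°: -7.34 1.50
θ=288°: -2.20 -6.23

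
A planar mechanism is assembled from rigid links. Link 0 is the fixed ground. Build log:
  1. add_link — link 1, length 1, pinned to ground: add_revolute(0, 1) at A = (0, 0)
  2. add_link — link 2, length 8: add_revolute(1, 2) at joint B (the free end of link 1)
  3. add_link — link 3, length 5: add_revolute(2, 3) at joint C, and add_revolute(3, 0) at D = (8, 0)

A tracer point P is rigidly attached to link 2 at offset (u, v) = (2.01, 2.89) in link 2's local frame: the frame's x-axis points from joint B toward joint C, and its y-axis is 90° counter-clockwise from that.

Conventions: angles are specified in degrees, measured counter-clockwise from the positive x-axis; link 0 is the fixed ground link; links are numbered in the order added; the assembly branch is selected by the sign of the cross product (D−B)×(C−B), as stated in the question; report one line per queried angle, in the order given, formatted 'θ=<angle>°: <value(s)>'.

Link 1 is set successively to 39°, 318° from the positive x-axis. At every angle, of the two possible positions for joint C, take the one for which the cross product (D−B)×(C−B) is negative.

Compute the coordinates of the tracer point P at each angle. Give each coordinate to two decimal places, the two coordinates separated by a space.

A=(0,0), D=(8.00,0)
θ=39°: B = A + 1.00·(cos39°, sin39°) = (0.7771, 0.6293)
θ=39°: |BD| = 7.2502
θ=39°: circle(B,8.00) ∩ circle(D,5.00): a=6.3147, h=4.9117
θ=39°:   candidates: C₊=(7.4943,4.9744) cross=35.611; C₋=(6.6417,-4.8120) cross=-35.611
θ=39°:   branch - wants cross < 0 → take C=(6.6417,-4.8120) (cross=-35.611)
θ=39°: ex = (C−B)/|BC| = (0.7331,-0.6802); ey = (0.6802,0.7331)
θ=39°: P = B + 2.01·ex + 2.89·ey = (4.2163,1.3808)
θ=318°: B = A + 1.00·(cos318°, sin318°) = (0.7431, -0.6691)
θ=318°: |BD| = 7.2876
θ=318°: circle(B,8.00) ∩ circle(D,5.00): a=6.3196, h=4.9054
θ=318°:   candidates: C₊=(6.5856,4.7958) cross=35.749; C₋=(7.4864,-4.9736) cross=-35.749
θ=318°:   branch - wants cross < 0 → take C=(7.4864,-4.9736) (cross=-35.749)
θ=318°: ex = (C−B)/|BC| = (0.8429,-0.5381); ey = (0.5381,0.8429)
θ=318°: P = B + 2.01·ex + 2.89·ey = (3.9924,0.6854)

θ=39°: 4.22 1.38
θ=318°: 3.99 0.69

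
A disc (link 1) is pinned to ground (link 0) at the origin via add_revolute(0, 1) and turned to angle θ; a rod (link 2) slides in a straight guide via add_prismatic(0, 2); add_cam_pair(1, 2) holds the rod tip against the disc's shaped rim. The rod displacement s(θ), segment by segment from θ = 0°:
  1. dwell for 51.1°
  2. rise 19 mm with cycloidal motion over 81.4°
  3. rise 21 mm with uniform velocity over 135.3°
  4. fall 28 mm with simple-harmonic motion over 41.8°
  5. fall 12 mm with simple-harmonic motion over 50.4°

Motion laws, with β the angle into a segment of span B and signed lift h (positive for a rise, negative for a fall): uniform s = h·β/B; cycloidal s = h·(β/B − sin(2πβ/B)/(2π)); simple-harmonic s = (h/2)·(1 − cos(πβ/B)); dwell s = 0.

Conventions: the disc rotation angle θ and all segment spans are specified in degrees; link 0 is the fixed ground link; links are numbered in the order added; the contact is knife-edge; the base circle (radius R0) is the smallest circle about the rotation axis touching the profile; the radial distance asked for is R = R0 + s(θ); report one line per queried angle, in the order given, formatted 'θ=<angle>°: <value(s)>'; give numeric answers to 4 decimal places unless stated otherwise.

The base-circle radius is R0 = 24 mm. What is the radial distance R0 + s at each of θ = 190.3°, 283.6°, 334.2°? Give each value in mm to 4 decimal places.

segment 1 (0° to 51.1°, dwell): s unchanged at 0.0000
segment 2 (51.1° to 132.5°, cycloidal, h = 19) is passed completely: s = 0.0000 + (19) = 19.0000
θ = 190.3° falls in segment 3 (132.5° to 267.8°, uniform, h = 21): β = 190.3 − 132.5 = 57.8°, B = 135.3°; Δs = 21·57.8/135.3 = 8.9712; s = 19.0000 + 8.9712 = 27.9712
segment 3 (132.5° to 267.8°, uniform, h = 21) is passed completely: s = 19.0000 + (21) = 40.0000
θ = 283.6° falls in segment 4 (267.8° to 309.6°, simple-harmonic, h = -28): β = 283.6 − 267.8 = 15.8°, B = 41.8°; Δs = -28/2·(1 − cos(π·0.3780)) = -8.7642; s = 40.0000 − 8.7642 = 31.2358
segment 4 (267.8° to 309.6°, simple-harmonic, h = -28) is passed completely: s = 40.0000 + (-28) = 12.0000
θ = 334.2° falls in segment 5 (309.6° to 360°, simple-harmonic, h = -12): β = 334.2 − 309.6 = 24.6°, B = 50.4°; Δs = -12/2·(1 − cos(π·0.4881)) = -5.7757; s = 12.0000 − 5.7757 = 6.2243
θ=190.3°: R = R0 + s = 24 + 27.9712 = 51.9712
θ=283.6°: R = R0 + s = 24 + 31.2358 = 55.2358
θ=334.2°: R = R0 + s = 24 + 6.2243 = 30.2243

θ=190.3°: 51.9712
θ=283.6°: 55.2358
θ=334.2°: 30.2243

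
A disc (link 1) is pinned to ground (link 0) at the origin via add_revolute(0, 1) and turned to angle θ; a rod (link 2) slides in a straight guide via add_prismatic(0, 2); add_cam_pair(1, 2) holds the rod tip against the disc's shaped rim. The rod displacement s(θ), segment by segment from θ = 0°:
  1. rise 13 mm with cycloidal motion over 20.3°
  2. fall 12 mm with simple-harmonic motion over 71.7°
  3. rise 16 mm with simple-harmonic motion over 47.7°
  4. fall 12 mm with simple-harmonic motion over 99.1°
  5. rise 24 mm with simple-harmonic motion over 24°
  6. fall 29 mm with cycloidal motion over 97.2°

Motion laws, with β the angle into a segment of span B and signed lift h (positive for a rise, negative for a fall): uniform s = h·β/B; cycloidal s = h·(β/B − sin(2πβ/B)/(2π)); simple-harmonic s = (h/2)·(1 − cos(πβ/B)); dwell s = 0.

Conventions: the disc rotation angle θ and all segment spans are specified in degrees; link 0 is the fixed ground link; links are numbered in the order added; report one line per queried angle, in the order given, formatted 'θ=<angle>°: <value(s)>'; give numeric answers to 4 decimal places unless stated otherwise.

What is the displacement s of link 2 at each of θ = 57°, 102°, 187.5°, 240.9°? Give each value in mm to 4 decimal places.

segment 1 (0° to 20.3°, cycloidal, h = 13) is passed completely: s = 0.0000 + (13) = 13.0000
θ = 57° falls in segment 2 (20.3° to 92°, simple-harmonic, h = -12): β = 57 − 20.3 = 36.7°, B = 71.7°; Δs = -12/2·(1 − cos(π·0.5119)) = -6.2234; s = 13.0000 − 6.2234 = 6.7766
segment 2 (20.3° to 92°, simple-harmonic, h = -12) is passed completely: s = 13.0000 + (-12) = 1.0000
θ = 102° falls in segment 3 (92° to 139.7°, simple-harmonic, h = 16): β = 102 − 92 = 10°, B = 47.7°; Δs = 16/2·(1 − cos(π·0.2096)) = 1.6733; s = 1.0000 + 1.6733 = 2.6733
segment 3 (92° to 139.7°, simple-harmonic, h = 16) is passed completely: s = 1.0000 + (16) = 17.0000
θ = 187.5° falls in segment 4 (139.7° to 238.8°, simple-harmonic, h = -12): β = 187.5 − 139.7 = 47.8°, B = 99.1°; Δs = -12/2·(1 − cos(π·0.4823)) = -5.6673; s = 17.0000 − 5.6673 = 11.3327
segment 4 (139.7° to 238.8°, simple-harmonic, h = -12) is passed completely: s = 17.0000 + (-12) = 5.0000
θ = 240.9° falls in segment 5 (238.8° to 262.8°, simple-harmonic, h = 24): β = 240.9 − 238.8 = 2.1°, B = 24°; Δs = 24/2·(1 − cos(π·0.0875)) = 0.4505; s = 5.0000 + 0.4505 = 5.4505

θ=57°: 6.7766
θ=102°: 2.6733
θ=187.5°: 11.3327
θ=240.9°: 5.4505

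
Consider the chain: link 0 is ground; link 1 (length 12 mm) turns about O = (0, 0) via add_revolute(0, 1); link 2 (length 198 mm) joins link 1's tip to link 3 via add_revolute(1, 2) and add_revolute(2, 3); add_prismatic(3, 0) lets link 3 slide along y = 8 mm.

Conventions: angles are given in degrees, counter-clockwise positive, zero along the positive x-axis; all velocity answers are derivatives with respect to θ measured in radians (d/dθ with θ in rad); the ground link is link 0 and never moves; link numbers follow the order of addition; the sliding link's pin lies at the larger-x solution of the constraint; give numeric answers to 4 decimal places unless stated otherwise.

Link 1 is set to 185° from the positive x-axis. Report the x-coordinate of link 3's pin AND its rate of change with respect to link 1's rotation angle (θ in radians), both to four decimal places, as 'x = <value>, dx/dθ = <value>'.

geometry: r = 12 mm, L = 198 mm, e = 8 mm
crank pin P = (r cos θ, r sin θ) = (-11.954336, -1.045869)
h = r sin θ − e = -1.045869 − 8 = -9.045869
x = r cos θ + √(L² − h²) = -11.954336 + 197.793256 = 185.838920
dx/dθ = −r sin θ − h·r cos θ/√(L² − h²) (θ in radians; h = -9.045869) = 0.499150

x = 185.8389, dx/dθ = 0.4991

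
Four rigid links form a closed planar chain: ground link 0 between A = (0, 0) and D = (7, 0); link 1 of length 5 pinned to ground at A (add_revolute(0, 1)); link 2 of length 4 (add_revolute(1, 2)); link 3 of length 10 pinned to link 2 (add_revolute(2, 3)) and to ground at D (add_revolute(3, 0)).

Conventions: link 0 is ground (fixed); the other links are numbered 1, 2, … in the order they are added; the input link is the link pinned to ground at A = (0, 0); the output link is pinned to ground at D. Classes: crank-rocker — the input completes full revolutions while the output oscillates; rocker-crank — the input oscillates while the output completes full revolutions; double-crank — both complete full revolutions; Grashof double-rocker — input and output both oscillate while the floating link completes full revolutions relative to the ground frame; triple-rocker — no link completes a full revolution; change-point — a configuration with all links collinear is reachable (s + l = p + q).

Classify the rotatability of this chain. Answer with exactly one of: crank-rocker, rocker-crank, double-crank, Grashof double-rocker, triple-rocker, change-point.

lengths: ground=7, input=5, coupler=4, output=10
sorted: s=4 (shortest), l=10 (longest), p+q=12
s + l = 14 vs p + q = 12
s + l > p + q → non-Grashof → no link fully rotates → triple-rocker

triple-rocker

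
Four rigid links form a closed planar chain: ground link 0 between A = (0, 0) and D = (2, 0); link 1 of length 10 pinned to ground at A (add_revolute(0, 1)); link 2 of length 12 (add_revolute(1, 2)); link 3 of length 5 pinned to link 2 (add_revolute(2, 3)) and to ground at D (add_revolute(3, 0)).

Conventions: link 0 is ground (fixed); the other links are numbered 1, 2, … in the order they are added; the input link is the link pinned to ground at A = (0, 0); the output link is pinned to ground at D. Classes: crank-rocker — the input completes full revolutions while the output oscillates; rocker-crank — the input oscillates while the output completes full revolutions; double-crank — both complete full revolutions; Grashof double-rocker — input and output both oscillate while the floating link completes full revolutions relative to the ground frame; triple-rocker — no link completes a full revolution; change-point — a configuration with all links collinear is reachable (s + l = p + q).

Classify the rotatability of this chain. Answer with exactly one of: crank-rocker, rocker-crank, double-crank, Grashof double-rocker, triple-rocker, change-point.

lengths: ground=2, input=10, coupler=12, output=5
sorted: s=2 (shortest), l=12 (longest), p+q=15
s + l = 14 vs p + q = 15
s + l < p + q (Grashof) with shortest = ground link → double-crank

double-crank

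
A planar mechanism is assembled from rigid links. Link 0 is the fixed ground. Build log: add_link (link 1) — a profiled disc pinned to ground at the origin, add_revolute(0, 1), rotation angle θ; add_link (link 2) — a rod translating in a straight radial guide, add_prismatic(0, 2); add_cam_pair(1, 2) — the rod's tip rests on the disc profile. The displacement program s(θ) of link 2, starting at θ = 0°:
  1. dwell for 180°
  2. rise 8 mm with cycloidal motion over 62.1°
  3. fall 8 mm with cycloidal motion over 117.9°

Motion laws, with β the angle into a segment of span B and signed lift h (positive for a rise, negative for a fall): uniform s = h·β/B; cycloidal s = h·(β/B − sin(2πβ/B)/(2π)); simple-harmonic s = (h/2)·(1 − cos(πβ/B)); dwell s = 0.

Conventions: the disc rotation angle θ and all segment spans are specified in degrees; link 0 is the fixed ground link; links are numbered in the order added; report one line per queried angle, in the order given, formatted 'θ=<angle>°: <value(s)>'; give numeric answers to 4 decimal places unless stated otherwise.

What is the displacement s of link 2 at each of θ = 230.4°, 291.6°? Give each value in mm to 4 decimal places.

seg 1 [0°–180°] dwell: s stays 0.0000
seg 2 [180°–242.1°] cycloidal, h=8: θ=230.4° here. β=50.4, B=62.1. 8·(0.8116 − sin(2π·0.8116)/(2π)) = 7.6718 → s = 7.6718
seg 2 [180°–242.1°] cycloidal, h=8: full span → s += 8 → s = 8.0000
seg 3 [242.1°–360°] cycloidal, h=-8: θ=291.6° here. β=49.5, B=117.9. -8·(0.4198 − sin(2π·0.4198)/(2π)) = -2.7443 → s = 5.2557

θ=230.4°: 7.6718
θ=291.6°: 5.2557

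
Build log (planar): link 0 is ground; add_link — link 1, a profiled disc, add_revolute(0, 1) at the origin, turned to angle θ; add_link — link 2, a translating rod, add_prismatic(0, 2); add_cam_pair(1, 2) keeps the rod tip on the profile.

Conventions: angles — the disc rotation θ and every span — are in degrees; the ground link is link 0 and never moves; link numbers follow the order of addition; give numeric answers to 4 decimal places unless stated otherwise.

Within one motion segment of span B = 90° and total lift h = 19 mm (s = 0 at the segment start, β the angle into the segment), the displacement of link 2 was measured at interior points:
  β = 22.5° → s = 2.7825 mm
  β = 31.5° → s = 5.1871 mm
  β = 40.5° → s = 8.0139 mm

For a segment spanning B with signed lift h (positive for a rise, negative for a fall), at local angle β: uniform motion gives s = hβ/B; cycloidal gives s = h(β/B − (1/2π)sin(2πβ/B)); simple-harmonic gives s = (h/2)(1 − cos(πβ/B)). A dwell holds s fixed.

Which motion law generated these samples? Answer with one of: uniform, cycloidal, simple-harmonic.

candidates at β/B = r: uniform s = h·r (linear in β); cycloidal s = h·(r − sin(2πr)/(2π)); simple-harmonic s = (h/2)(1 − cos(πr))
β=22.5°: printed 2.7825 | uniform 4.7500, cycloidal 1.7261, simple-harmonic 2.7825
β=31.5°: printed 5.1871 | uniform 6.6500, cycloidal 4.2036, simple-harmonic 5.1871
β=40.5°: printed 8.0139 | uniform 8.5500, cycloidal 7.6155, simple-harmonic 8.0139
only one law matches every sample → simple-harmonic

simple-harmonic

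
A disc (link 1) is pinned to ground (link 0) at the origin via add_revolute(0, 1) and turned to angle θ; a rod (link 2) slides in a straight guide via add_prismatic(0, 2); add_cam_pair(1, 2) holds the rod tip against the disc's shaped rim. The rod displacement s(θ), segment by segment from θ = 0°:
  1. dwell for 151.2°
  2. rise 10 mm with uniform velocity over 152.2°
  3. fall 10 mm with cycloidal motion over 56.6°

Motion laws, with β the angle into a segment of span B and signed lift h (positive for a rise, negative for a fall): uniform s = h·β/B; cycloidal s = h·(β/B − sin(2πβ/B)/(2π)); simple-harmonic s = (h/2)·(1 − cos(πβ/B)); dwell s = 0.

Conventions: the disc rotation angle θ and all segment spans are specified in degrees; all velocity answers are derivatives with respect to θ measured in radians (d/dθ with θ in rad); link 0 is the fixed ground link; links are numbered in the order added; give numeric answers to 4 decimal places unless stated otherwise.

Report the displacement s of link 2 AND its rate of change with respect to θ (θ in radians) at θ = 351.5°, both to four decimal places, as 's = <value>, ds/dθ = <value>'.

segment 1 (0° to 151.2°, dwell): s unchanged at 0.0000
segment 2 (151.2° to 303.4°, uniform, h = 10) is passed completely: s = 0.0000 + (10) = 10.0000
θ = 351.5° falls in segment 3 (303.4° to 360°, cycloidal, h = -10): β = 351.5 − 303.4 = 48.1°, B = 56.6°; Δs = -10·(0.8498 − sin(2π·0.8498)/(2π)) = -9.7869; s = 10.0000 − 9.7869 = 0.2131
velocity in seg [303.4°–360°] (cycloidal), θ in radians: β = 48.1° = 0.8395 rad, B = 56.6° = 0.9879 rad; ds/dθ = (h/B)(1 − cos(2πβ/B)) = ((-10)/0.9879)(1 − cos(2π·0.8498)) = -4.181916 mm/rad

s = 0.2131, ds/dθ = -4.1819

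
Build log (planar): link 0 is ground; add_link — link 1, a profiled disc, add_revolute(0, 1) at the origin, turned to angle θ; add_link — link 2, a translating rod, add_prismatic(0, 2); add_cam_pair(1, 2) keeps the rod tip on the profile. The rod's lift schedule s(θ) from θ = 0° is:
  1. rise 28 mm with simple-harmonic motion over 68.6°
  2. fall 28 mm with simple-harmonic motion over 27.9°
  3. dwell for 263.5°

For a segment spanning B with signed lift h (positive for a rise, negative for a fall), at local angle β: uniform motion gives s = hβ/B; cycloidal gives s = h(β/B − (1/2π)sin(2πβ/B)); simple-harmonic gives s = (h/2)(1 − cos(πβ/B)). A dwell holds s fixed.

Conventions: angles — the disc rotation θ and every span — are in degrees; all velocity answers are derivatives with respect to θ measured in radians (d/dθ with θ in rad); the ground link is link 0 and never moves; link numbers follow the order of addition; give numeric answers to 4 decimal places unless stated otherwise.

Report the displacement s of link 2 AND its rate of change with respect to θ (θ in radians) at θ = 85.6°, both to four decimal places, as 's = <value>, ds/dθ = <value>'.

seg 1 [0°–68.6°] simple-harmonic, h=28: full span → s += 28 → s = 28.0000
seg 2 [68.6°–96.5°] simple-harmonic, h=-28: θ=85.6° here. β=17, B=27.9. -28/2·(1 − cos(π·0.6093)) = -18.7141 → s = 9.2859
velocity in seg [68.6°–96.5°] (simple-harmonic), θ in radians: β = 17° = 0.2967 rad, B = 27.9° = 0.4869 rad; ds/dθ = (πh/(2B)) sin(πβ/B) = (π·(-28)/(2·0.4869)) sin(π·0.6093) = -85.048042 mm/rad

s = 9.2859, ds/dθ = -85.0480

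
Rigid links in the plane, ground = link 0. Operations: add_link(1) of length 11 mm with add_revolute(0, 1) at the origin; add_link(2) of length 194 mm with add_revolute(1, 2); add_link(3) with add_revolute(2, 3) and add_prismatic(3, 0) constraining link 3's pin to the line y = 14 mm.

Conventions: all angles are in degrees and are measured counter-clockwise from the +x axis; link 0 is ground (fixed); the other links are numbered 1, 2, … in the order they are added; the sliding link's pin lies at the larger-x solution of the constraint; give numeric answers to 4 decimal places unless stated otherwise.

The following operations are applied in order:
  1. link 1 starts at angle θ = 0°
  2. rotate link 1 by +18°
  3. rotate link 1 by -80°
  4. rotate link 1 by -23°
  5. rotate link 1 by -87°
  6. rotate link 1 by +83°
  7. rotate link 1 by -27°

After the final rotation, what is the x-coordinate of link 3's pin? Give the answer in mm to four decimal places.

geometry: r = 11 mm, L = 194 mm, e = 14 mm; θ starts at 0°
rotate link 1 by +18°: θ ← 0° +18° = 18°
rotate link 1 by -80°: θ ← 18° -80° = -62°
rotate link 1 by -23°: θ ← -62° -23° = -85°
rotate link 1 by -87°: θ ← -85° -87° = -172°
rotate link 1 by +83°: θ ← -172° +83° = -89°
rotate link 1 by -27°: θ ← -89° -27° = -116°
crank pin P = (r cos θ, r sin θ) = (-4.822083, -9.886735)
h = r sin θ − e = -9.886735 − 14 = -23.886735
x = r cos θ + √(L² − h²) = -4.822083 + 192.523827 = 187.701744

187.7017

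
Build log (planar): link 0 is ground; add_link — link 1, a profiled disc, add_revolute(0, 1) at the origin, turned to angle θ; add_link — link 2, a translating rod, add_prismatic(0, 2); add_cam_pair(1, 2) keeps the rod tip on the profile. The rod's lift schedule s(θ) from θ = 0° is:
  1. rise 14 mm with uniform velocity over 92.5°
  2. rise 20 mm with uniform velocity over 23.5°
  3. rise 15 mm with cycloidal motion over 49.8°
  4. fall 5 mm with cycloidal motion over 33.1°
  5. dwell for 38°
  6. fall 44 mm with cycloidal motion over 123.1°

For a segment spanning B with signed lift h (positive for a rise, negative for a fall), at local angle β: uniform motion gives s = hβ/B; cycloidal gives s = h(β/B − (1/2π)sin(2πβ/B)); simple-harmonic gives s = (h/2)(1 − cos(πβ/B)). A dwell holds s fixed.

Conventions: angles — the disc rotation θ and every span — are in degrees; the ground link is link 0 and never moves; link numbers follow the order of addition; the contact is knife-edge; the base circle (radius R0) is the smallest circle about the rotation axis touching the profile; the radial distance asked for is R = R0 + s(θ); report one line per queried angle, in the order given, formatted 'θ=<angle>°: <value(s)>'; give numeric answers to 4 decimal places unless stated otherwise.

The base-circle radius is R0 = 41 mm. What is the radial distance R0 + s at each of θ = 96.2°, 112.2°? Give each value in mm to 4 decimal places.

seg 1 [0°–92.5°] uniform, h=14: full span → s += 14 → s = 14.0000
seg 2 [92.5°–116°] uniform, h=20: θ=96.2° here. β=3.7, B=23.5. 20·3.7/23.5 = 3.1489 → s = 17.1489
seg 2 [92.5°–116°] uniform, h=20: θ=112.2° here. β=19.7, B=23.5. 20·19.7/23.5 = 16.7660 → s = 30.7660
θ=96.2°: R = R0 + s = 41 + 17.1489 = 58.1489
θ=112.2°: R = R0 + s = 41 + 30.7660 = 71.7660

θ=96.2°: 58.1489
θ=112.2°: 71.7660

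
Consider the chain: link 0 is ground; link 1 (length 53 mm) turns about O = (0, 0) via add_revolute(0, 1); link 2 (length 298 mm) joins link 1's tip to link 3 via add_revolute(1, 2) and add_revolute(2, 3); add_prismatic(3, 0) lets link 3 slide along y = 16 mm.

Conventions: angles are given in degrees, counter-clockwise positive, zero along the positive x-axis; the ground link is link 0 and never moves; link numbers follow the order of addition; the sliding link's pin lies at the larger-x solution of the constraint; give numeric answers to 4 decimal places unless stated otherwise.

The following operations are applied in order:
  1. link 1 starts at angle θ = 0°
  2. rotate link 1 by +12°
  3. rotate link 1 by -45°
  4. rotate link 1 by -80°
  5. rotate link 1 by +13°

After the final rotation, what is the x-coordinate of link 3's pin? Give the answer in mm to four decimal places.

geometry: r = 53 mm, L = 298 mm, e = 16 mm; θ starts at 0°
rotate link 1 by +12°: θ ← 0° +12° = 12°
rotate link 1 by -45°: θ ← 12° -45° = -33°
rotate link 1 by -80°: θ ← -33° -80° = -113°
rotate link 1 by +13°: θ ← -113° +13° = -100°
crank pin P = (r cos θ, r sin θ) = (-9.203353, -52.194811)
h = r sin θ − e = -52.194811 − 16 = -68.194811
x = r cos θ + √(L² − h²) = -9.203353 + 290.092171 = 280.888818

280.8888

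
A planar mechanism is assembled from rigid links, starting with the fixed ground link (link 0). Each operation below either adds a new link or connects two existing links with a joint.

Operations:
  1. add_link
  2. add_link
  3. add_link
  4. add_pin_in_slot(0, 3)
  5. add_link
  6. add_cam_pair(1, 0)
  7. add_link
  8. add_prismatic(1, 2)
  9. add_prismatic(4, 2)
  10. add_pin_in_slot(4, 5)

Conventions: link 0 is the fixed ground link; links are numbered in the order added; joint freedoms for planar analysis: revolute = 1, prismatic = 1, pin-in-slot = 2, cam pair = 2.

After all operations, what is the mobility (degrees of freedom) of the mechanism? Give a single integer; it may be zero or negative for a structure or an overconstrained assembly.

ground; <1,0,0>
#1 <2,0,0>
#2 <3,0,0>
#3 <4,0,0>
PS:0↔3 J2 <4,0,1>
#4 <5,0,1>
C:1↔0 J2 <5,0,2>
#5 <6,0,2>
P:1↔2 J1 <6,1,2>
P:4↔2 J1 <6,2,2>
PS:4↔5 J2 <6,2,3>
3×5 − 2×2 − 1×3 = 8

M = 8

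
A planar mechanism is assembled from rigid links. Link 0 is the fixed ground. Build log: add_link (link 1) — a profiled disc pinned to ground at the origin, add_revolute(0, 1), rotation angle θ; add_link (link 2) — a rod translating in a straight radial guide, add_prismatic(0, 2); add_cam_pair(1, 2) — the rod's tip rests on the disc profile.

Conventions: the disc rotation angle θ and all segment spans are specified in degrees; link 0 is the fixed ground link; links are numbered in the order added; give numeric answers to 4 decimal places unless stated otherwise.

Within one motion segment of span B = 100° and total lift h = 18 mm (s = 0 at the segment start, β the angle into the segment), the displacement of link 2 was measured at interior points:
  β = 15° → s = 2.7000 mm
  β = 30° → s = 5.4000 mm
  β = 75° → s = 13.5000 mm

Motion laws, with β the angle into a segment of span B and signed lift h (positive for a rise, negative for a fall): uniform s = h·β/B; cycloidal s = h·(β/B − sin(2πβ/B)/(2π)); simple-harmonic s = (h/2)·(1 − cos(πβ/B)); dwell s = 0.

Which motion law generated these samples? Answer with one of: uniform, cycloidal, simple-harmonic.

candidates at β/B = r: uniform s = h·r (linear in β); cycloidal s = h·(r − sin(2πr)/(2π)); simple-harmonic s = (h/2)(1 − cos(πr))
β=15°: printed 2.7000 | uniform 2.7000, cycloidal 0.3823, simple-harmonic 0.9809
β=30°: printed 5.4000 | uniform 5.4000, cycloidal 2.6754, simple-harmonic 3.7099
β=75°: printed 13.5000 | uniform 13.5000, cycloidal 16.3648, simple-harmonic 15.3640
only one law matches every sample → uniform

uniform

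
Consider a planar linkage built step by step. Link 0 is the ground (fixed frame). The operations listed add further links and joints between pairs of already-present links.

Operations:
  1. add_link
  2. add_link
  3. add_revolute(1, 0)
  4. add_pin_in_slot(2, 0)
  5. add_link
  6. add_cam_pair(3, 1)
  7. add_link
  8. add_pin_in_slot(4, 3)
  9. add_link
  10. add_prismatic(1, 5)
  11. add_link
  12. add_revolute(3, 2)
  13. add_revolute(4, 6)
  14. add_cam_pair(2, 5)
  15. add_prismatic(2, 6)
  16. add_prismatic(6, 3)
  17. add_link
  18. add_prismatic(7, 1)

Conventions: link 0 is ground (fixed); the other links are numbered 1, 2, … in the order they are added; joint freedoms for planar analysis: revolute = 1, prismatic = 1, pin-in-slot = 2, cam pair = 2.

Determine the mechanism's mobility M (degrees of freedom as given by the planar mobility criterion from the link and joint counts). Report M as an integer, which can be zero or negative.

ground; <1,0,0>
#1 <2,0,0>
#2 <3,0,0>
R:1↔0 J1 <3,1,0>
PS:2↔0 J2 <3,1,1>
#3 <4,1,1>
C:3↔1 J2 <4,1,2>
#4 <5,1,2>
PS:4↔3 J2 <5,1,3>
#5 <6,1,3>
P:1↔5 J1 <6,2,3>
#6 <7,2,3>
R:3↔2 J1 <7,3,3>
R:4↔6 J1 <7,4,3>
C:2↔5 J2 <7,4,4>
P:2↔6 J1 <7,5,4>
P:6↔3 J1 <7,6,4>
#7 <8,6,4>
P:7↔1 J1 <8,7,4>
3×7 − 2×7 − 1×4 = 3

M = 3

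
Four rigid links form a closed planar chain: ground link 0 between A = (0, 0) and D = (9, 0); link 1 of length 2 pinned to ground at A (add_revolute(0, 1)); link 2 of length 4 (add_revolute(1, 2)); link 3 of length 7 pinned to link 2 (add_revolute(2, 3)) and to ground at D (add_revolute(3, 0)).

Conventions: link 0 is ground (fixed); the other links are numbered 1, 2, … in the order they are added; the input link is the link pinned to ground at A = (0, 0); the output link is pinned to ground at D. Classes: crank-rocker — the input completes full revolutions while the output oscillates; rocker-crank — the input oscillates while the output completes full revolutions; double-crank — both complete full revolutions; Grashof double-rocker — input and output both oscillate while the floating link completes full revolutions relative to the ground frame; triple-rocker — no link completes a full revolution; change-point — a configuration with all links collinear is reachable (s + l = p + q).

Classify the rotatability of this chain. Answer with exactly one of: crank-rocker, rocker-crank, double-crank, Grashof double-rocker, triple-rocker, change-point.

lengths: ground=9, input=2, coupler=4, output=7
sorted: s=2 (shortest), l=9 (longest), p+q=11
s + l = 11 vs p + q = 11
s + l = p + q → change-point (collinear configuration reachable)

change-point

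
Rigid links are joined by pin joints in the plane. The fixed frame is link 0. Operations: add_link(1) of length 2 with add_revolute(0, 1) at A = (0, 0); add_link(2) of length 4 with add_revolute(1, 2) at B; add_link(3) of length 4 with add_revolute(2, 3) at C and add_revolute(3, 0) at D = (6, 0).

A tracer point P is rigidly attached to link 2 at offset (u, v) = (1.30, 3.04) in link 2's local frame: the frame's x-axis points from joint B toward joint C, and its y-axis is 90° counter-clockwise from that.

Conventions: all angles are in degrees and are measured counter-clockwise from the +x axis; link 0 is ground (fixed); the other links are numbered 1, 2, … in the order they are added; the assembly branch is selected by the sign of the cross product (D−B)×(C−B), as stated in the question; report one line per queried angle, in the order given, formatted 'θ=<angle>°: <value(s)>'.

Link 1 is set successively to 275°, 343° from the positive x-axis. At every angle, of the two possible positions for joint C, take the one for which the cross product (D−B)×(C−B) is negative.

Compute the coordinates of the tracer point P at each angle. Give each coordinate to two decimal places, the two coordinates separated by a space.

A=(0,0), D=(6.00,0)
θ=275°: B = A + 2.00·(cos275°, sin275°) = (0.1743, -1.9924)
θ=275°: |BD| = 6.1570
θ=275°: circle(B,4.00) ∩ circle(D,4.00): a=3.0785, h=2.5540
θ=275°:   candidates: C₊=(2.2607,1.4204) cross=15.725; C₋=(3.9136,-3.4128) cross=-15.725
θ=275°:   branch - wants cross < 0 → take C=(3.9136,-3.4128) (cross=-15.725)
θ=275°: ex = (C−B)/|BC| = (0.9348,-0.3551); ey = (0.3551,0.9348)
θ=275°: P = B + 1.30·ex + 3.04·ey = (2.4691,0.3879)
θ=343°: B = A + 2.00·(cos343°, sin343°) = (1.9126, -0.5847)
θ=343°: |BD| = 4.1290
θ=343°: circle(B,4.00) ∩ circle(D,4.00): a=2.0645, h=3.4261
θ=343°:   candidates: C₊=(3.4711,3.0991) cross=14.146; C₋=(4.4415,-3.6839) cross=-14.146
θ=343°:   branch - wants cross < 0 → take C=(4.4415,-3.6839) (cross=-14.146)
θ=343°: ex = (C−B)/|BC| = (0.6322,-0.7748); ey = (0.7748,0.6322)
θ=343°: P = B + 1.30·ex + 3.04·ey = (5.0899,0.3300)

θ=275°: 2.47 0.39
θ=343°: 5.09 0.33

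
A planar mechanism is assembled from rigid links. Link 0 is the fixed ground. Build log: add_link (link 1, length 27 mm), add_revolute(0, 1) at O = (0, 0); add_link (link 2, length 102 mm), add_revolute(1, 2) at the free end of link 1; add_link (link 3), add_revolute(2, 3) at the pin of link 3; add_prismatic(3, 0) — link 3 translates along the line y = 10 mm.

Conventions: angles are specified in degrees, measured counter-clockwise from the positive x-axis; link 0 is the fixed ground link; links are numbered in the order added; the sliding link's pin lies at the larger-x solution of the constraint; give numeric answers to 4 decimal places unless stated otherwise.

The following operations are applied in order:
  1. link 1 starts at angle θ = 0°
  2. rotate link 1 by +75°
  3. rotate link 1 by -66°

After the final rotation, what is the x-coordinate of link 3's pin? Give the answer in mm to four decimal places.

geometry: r = 27 mm, L = 102 mm, e = 10 mm; θ starts at 0°
rotate link 1 by +75°: θ ← 0° +75° = 75°
rotate link 1 by -66°: θ ← 75° -66° = 9°
crank pin P = (r cos θ, r sin θ) = (26.667585, 4.223731)
h = r sin θ − e = 4.223731 − 10 = -5.776269
x = r cos θ + √(L² − h²) = 26.667585 + 101.836313 = 128.503899

128.5039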